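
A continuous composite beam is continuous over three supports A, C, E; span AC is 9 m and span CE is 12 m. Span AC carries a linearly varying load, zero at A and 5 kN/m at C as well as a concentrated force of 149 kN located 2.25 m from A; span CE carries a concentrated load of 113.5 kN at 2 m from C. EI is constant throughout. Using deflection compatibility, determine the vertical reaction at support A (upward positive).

R_A = 99.47 kN

Release continuity at C by inserting a hinge; the redundant is the internal moment M_C. The primary structure is two simply-supported spans AC and CE.
Discontinuity in slope at C on the released structure — sum the simple-span end rotations:
  span AC: triangular load, peak 5: w₀L³/(45EI) = 81/EI
  span AC: point load 149 at a = 2.25: Pab(L + a)/(6LEI) = 471.4/EI
  span CE: point load 113.5 at a = 2: Pab(L + b)/(6LEI) = 693.6/EI
  relative rotation θ_0 = (552.4 + 693.6)/EI = 1246/EI
A unit hogging moment at C produces rotation L₁/(3EI) + L₂/(3EI) = 7/EI.
Compatibility: M_C·(L₁+L₂)/(3EI) = θ_0, giving M_C = 178 kN·m (hogging).
Span AC, ΣM about A with M_C applied at C: R_C^{AC}·9 = 470.2 + 178, so R_C^{AC} = 72.03 kN and R_A = 171.5 − 72.03 = 99.47 kN.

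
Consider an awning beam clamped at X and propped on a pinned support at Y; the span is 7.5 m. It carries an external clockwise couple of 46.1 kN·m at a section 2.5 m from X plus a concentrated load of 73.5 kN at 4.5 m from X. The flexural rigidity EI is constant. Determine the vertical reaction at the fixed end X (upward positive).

R_X = 36.63 kN

Release the roller at Y. Primary structure: cantilever fixed at X.
Free-end deflection of the primary structure under the applied loading (downward +):
  clockwise couple 46.1 at a = 2.5: M₀a(2L − a)/(2EI) = 720.3/EI
  point load 73.5 at a = 4.5: Pa²(3L − a)/(6EI) = 4465/EI
  δ_0 = 5185/EI
Tip deflection under a unit load at Y: L³/(3EI) = 140.6/EI.
Compatibility at Y: δ_0 − R_Y·δ_{YY} = 0, so R_Y = 5185/140.6 = 36.87 kN.
Vertical equilibrium: R_X = ΣP − R_Y = 73.5 − 36.87 = 36.63 kN.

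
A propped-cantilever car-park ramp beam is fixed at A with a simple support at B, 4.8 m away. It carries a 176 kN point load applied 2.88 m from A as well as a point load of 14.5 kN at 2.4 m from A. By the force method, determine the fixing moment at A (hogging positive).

M_A = 155 kN·m

Choose R_B as the redundant. The primary structure is the cantilever fixed at A.
Downward deflection at the released point B due to the loads:
  point load 176 at a = 2.88: Pa²(3L − a)/(6EI) = 2803/EI
  point load 14.5 at a = 2.4: Pa²(3L − a)/(6EI) = 167/EI
  δ_0 = 2970/EI
Tip deflection under a unit load at B: L³/(3EI) = 36.86/EI.
Compatibility at B: δ_0 − R_B·δ_{BB} = 0, so R_B = 2970/36.86 = 80.56 kN.
Moment equilibrium about A: M_A = Σ(load moments about A) − R_B·L = 541.7 − 80.56×4.8 = 155 kN·m.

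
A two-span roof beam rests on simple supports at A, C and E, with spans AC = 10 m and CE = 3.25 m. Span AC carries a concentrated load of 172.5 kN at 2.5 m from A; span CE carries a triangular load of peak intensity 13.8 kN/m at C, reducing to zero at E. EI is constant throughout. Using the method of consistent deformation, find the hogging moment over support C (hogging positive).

Insert a hinge at C; M_C is the redundant, and each span becomes simply supported.
End slopes at the hinge C, treating each span as simply supported:
  span AC: point load 172.5 at a = 2.5: Pab(L + a)/(6LEI) = 673.8/EI
  span CE: triangular load, peak 13.8: w₀L³/(45EI) = 10.53/EI
  relative rotation θ_0 = (673.8 + 10.53)/EI = 684.4/EI
A unit hogging moment at C produces rotation L₁/(3EI) + L₂/(3EI) = 4.417/EI.
Slope continuity at C: θ_0 = M_C·4.417/EI, so M_C = 684.4/4.417 = 154.9 kN·m (hogging).

M_C = 154.9 kN·m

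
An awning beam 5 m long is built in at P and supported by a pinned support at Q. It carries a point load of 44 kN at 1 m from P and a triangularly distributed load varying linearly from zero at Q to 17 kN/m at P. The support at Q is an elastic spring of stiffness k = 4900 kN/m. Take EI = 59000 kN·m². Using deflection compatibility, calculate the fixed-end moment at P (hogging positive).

Choose R_Q as the redundant. The primary structure is the cantilever fixed at P.
Deflection at Q on the released cantilever, summing each load's contribution:
  point load 44 at a = 1: Pa²(3L − a)/(6EI) = 102.7/EI
  triangular load, peak 17 at the fixed end: w₀L⁴/(30EI) = 354.2/EI
  δ_0 = 456.8/EI
Tip deflection under a unit load at Q: L³/(3EI) = 41.67/EI.
With EI = 59000 kN·m²: δ_0 = 0.007743 m and δ_{QQ} = 0.000706 m/kN.
Compatibility — the spring shortens by R_Q/k under the reaction it provides: δ_0 − R_Q·δ_{QQ} = R_Q/k. With 1/k = 0.000204 m/kN, R_Q = δ_0 / (δ_{QQ} + 1/k) = 0.007743 / (0.000706 + 0.000204) = 8.506 kN.
Moment equilibrium about P: M_P = Σ(load moments about P) − R_Q·L = 114.8 − 8.506×5 = 72.3 kN·m.

M_P = 72.3 kN·m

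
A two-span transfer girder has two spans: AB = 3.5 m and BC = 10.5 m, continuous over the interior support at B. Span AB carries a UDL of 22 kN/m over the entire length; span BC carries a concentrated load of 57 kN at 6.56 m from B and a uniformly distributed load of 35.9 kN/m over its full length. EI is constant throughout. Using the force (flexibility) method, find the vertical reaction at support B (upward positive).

R_B = 420.5 kN

Take M_B as the redundant. Released structure: two simple spans AB and BC with a hinge at B.
Discontinuity in slope at B on the released structure — sum the simple-span end rotations:
  span AB: UDL 22: wL³/(24EI) = 39.3/EI
  span BC: point load 57 at a = 6.56: Pab(L + b)/(6LEI) = 337.7/EI
  span BC: UDL 35.9: wL³/(24EI) = 1732/EI
  relative rotation θ_0 = (39.3 + 2069)/EI = 2109/EI
A unit hogging moment at B produces rotation L₁/(3EI) + L₂/(3EI) = 4.667/EI.
Compatibility: M_B·(L₁+L₂)/(3EI) = θ_0, giving M_B = 451.8 kN·m (hogging).
Span AB, ΣM about A with M_B applied at B: R_B^{AB}·3.5 = 134.8 + 451.8, so R_B^{AB} = 167.6 kN and R_A = 77 − 167.6 = -90.6 kN.
Span BC, ΣM about C: R_B^{BC}·10.5 = 2204 + 451.8, so R_B^{BC} = 252.9 kN and R_C = 433.9 − 252.9 = 181.1 kN.
R_B = 167.6 + 252.9 = 420.5 kN.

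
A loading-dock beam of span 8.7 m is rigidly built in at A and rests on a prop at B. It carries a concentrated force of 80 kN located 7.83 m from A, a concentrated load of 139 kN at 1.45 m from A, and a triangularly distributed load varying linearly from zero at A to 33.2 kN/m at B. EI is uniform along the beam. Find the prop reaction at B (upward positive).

R_B = 152.9 kN

Remove the prop at B; the released (primary) structure is a cantilever built in at A.
Free-end deflection of the primary structure under the applied loading (downward +):
  point load 80 at a = 7.83: Pa²(3L − a)/(6EI) = 14935/EI
  point load 139 at a = 1.45: Pa²(3L − a)/(6EI) = 1201/EI
  triangular load, peak 33.2 at the free end: 11w₀L⁴/(120EI) = 17435/EI
  δ_0 = 33571/EI
Tip deflection under a unit load at B: L³/(3EI) = 219.5/EI.
The prop prevents deflection at B: R_B = δ_0/δ_{BB} = 33571/219.5 = 152.9 kN.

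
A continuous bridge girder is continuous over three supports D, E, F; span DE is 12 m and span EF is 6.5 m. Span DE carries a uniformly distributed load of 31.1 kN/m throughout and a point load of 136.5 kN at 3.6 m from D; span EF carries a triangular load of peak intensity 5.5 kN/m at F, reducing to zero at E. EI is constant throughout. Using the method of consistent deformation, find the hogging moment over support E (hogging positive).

Insert a hinge at E; M_E is the redundant, and each span becomes simply supported.
Discontinuity in slope at E on the released structure — sum the simple-span end rotations:
  span DE: UDL 31.1: wL³/(24EI) = 2239/EI
  span DE: point load 136.5 at a = 3.6: Pab(L + a)/(6LEI) = 894.3/EI
  span EF: triangular load, peak 5.5: 7w₀L³/(360EI) = 29.37/EI
  relative rotation θ_0 = (3134 + 29.37)/EI = 3163/EI
A unit hogging moment at E produces rotation L₁/(3EI) + L₂/(3EI) = 6.167/EI.
Compatibility: M_E·(L₁+L₂)/(3EI) = θ_0, giving M_E = 512.9 kN·m (hogging).

M_E = 512.9 kN·m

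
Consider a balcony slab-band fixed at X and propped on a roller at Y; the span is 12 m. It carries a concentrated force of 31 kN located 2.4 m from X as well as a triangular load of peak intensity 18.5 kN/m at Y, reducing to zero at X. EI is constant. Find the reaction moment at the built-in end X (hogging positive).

M_X = 209 kN·m

Remove the prop at Y; the released (primary) structure is a cantilever built in at X.
Downward deflection at the released point Y due to the loads:
  point load 31 at a = 2.4: Pa²(3L − a)/(6EI) = 999.9/EI
  triangular load, peak 18.5 at the free end: 11w₀L⁴/(120EI) = 35165/EI
  δ_0 = 36165/EI
Flexibility coefficient — unit upward force at Y: δ_{YY} = L³/(3EI) = 576/EI.
The prop prevents deflection at Y: R_Y = δ_0/δ_{YY} = 36165/576 = 62.79 kN.
Moment equilibrium about X: M_X = Σ(load moments about X) − R_Y·L = 962.4 − 62.79×12 = 209 kN·m.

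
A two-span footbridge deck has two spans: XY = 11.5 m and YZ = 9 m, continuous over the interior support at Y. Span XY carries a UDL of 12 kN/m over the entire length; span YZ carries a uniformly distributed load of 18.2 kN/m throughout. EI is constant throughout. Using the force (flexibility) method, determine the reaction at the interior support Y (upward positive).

R_Y = 189 kN

Release continuity at Y by inserting a hinge; the redundant is the internal moment M_Y. The primary structure is two simply-supported spans XY and YZ.
End slopes at the hinge Y, treating each span as simply supported:
  span XY: UDL 12: wL³/(24EI) = 760.4/EI
  span YZ: UDL 18.2: wL³/(24EI) = 552.8/EI
  relative rotation θ_0 = (760.4 + 552.8)/EI = 1313/EI
A unit hogging moment at Y produces rotation L₁/(3EI) + L₂/(3EI) = 6.833/EI.
Compatibility: M_Y·(L₁+L₂)/(3EI) = θ_0, giving M_Y = 192.2 kN·m (hogging).
Span XY, ΣM about X with M_Y applied at Y: R_Y^{XY}·11.5 = 793.5 + 192.2, so R_Y^{XY} = 85.71 kN and R_X = 138 − 85.71 = 52.29 kN.
Span YZ, ΣM about Z: R_Y^{YZ}·9 = 737.1 + 192.2, so R_Y^{YZ} = 103.3 kN and R_Z = 163.8 − 103.3 = 60.55 kN.
R_Y = 85.71 + 103.3 = 189 kN.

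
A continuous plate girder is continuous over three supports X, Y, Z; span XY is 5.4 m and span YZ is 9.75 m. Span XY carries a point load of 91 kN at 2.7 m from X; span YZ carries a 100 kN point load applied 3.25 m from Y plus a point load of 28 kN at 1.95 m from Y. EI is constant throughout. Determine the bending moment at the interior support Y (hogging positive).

Take M_Y as the redundant. Released structure: two simple spans XY and YZ with a hinge at Y.
Discontinuity in slope at Y on the released structure — sum the simple-span end rotations:
  span XY: point load 91 at a = 2.7: Pab(L + a)/(6LEI) = 165.8/EI
  span YZ: point load 100 at a = 3.25: Pab(L + b)/(6LEI) = 586.8/EI
  span YZ: point load 28 at a = 1.95: Pab(L + b)/(6LEI) = 127.8/EI
  relative rotation θ_0 = (165.8 + 714.6)/EI = 880.4/EI
A unit hogging moment at Y produces rotation L₁/(3EI) + L₂/(3EI) = 5.05/EI.
Compatibility: M_Y·(L₁+L₂)/(3EI) = θ_0, giving M_Y = 174.3 kN·m (hogging).

M_Y = 174.3 kN·m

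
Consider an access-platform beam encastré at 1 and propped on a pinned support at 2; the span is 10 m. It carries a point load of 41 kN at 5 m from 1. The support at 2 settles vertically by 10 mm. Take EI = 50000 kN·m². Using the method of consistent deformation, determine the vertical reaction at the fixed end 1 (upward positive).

R_1 = 29.69 kN

Choose R_2 as the redundant. The primary structure is the cantilever fixed at 1.
Downward deflection at the released point 2 due to the loads:
  point load 41 at a = 5: Pa²(3L − a)/(6EI) = 4271/EI
Flexibility coefficient — unit upward force at 2: δ_{22} = L³/(3EI) = 333.3/EI.
With EI = 50000 kN·m²: δ_0 = 0.085417 m and δ_{22} = 0.006667 m/kN.
Compatibility — the beam at 2 must follow the support down by 0.01 m: δ_0 − R_2·δ_{22} = 0.01, so R_2 = (0.085417 − 0.01)/0.006667 = 11.31 kN.
Vertical equilibrium: R_1 = ΣP − R_2 = 41 − 11.31 = 29.69 kN.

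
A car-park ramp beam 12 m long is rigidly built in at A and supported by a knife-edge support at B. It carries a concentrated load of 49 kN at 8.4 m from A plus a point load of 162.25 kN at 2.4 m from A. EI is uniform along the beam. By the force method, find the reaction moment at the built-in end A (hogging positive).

Remove the prop at B; the released (primary) structure is a cantilever built in at A.
Primary-structure tip deflection at B by superposition:
  point load 49 at a = 8.4: Pa²(3L − a)/(6EI) = 15904/EI
  point load 162.25 at a = 2.4: Pa²(3L − a)/(6EI) = 5234/EI
  δ_0 = 21138/EI
Tip deflection under a unit load at B: L³/(3EI) = 576/EI.
Compatibility at B: δ_0 − R_B·δ_{BB} = 0, so R_B = 21138/576 = 36.7 kN.
Moment equilibrium about A: M_A = Σ(load moments about A) − R_B·L = 801 − 36.7×12 = 360.6 kN·m.

M_A = 360.6 kN·m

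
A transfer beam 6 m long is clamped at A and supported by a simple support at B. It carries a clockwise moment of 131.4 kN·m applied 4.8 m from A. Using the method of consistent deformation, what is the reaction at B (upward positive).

R_B = 31.54 kN

Release the roller at B. Primary structure: cantilever fixed at A.
Free-end deflection of the primary structure under the applied loading (downward +):
  clockwise couple 131.4 at a = 4.8: M₀a(2L − a)/(2EI) = 2271/EI
Flexibility coefficient — unit upward force at B: δ_{BB} = L³/(3EI) = 72/EI.
The prop prevents deflection at B: R_B = δ_0/δ_{BB} = 2271/72 = 31.54 kN.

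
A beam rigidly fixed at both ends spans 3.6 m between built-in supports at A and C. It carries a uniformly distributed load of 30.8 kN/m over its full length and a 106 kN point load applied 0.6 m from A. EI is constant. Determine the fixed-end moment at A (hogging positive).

Release both end moments; the primary structure is a simply-supported span AC with redundants M_A and M_C.
On the primary (simply-supported) span, the end slopes from the loading are:
  at A: UDL 30.8: wL³/(24EI) = 59.88/EI
  at C: UDL 30.8: wL³/(24EI) = 59.88/EI
  at A: point load 106 at a = 0.6: Pab(L + b)/(6LEI) = 58.3/EI
  at C: point load 106 at a = 0.6: Pab(L + a)/(6LEI) = 37.1/EI
  θ_A0 = 118.2/EI,  θ_C0 = 96.98/EI
Flexibility coefficients: a unit moment at one end gives L/(3EI) there and L/(6EI) at the far end, so f₁₁ = f₂₂ = 1.2/EI and f₁₂ = f₂₁ = 0.6/EI.
Compatibility — zero rotation at each built-in end:
  1.2 M_A + 0.6 M_C = 118.2
  0.6 M_A + 1.2 M_C = 96.98
Solving the pair gives M_A = 77.43 kN·m and M_C = 42.1 kN·m (hogging).

M_A = 77.43 kN·m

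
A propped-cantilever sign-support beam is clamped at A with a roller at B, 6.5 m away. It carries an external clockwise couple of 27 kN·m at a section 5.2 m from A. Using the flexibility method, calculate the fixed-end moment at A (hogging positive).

Take the reaction at B as the redundant and release it; the primary structure is a cantilever fixed at A.
Primary-structure tip deflection at B by superposition:
  clockwise couple 27 at a = 5.2: M₀a(2L − a)/(2EI) = 547.6/EI
Tip deflection under a unit load at B: L³/(3EI) = 91.54/EI.
The prop prevents deflection at B: R_B = δ_0/δ_{BB} = 547.6/91.54 = 5.982 kN.
Moment equilibrium about A: M_A = Σ(load moments about A) − R_B·L = 27 − 5.982×6.5 = -11.88 kN·m.

M_A = -11.88 kN·m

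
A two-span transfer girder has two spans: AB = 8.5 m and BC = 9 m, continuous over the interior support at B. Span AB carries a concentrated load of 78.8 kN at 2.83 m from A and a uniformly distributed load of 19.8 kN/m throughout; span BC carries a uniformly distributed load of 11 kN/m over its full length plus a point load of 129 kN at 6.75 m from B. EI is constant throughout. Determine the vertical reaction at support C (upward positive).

R_C = 117.1 kN

Insert a hinge at B; M_B is the redundant, and each span becomes simply supported.
Rotations at B on the released spans (each span's end-slope, ×1/EI):
  span AB: point load 78.8 at a = 2.83: Pab(L + a)/(6LEI) = 280.9/EI
  span AB: UDL 19.8: wL³/(24EI) = 506.7/EI
  span BC: UDL 11: wL³/(24EI) = 334.1/EI
  span BC: point load 129 at a = 6.75: Pab(L + b)/(6LEI) = 408.2/EI
  relative rotation θ_0 = (787.6 + 742.3)/EI = 1530/EI
A unit hogging moment at B produces rotation L₁/(3EI) + L₂/(3EI) = 5.833/EI.
Compatibility: M_B·(L₁+L₂)/(3EI) = θ_0, giving M_B = 262.3 kN·m (hogging).
Span BC, ΣM about C: R_B^{BC}·9 = 735.8 + 262.3, so R_B^{BC} = 110.9 kN and R_C = 228 − 110.9 = 117.1 kN.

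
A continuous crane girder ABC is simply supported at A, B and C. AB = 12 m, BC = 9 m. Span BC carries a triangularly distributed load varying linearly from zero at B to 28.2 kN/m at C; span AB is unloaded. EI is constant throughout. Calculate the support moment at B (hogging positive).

M_B = 57.1 kN·m

Insert a hinge at B; M_B is the redundant, and each span becomes simply supported.
End slopes at the hinge B, treating each span as simply supported:
  span BC: triangular load, peak 28.2: 7w₀L³/(360EI) = 399.7/EI
  relative rotation θ_0 = (0 + 399.7)/EI = 399.7/EI
A unit hogging moment at B produces rotation L₁/(3EI) + L₂/(3EI) = 7/EI.
Slope continuity at B: θ_0 = M_B·7/EI, so M_B = 399.7/7 = 57.1 kN·m (hogging).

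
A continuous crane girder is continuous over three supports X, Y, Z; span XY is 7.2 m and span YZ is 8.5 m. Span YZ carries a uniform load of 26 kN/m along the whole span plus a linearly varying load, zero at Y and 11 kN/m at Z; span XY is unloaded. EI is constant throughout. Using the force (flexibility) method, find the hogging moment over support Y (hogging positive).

M_Y = 152.2 kN·m

Take M_Y as the redundant. Released structure: two simple spans XY and YZ with a hinge at Y.
Discontinuity in slope at Y on the released structure — sum the simple-span end rotations:
  span YZ: UDL 26: wL³/(24EI) = 665.3/EI
  span YZ: triangular load, peak 11: 7w₀L³/(360EI) = 131.4/EI
  relative rotation θ_0 = (0 + 796.7)/EI = 796.7/EI
A unit hogging moment at Y produces rotation L₁/(3EI) + L₂/(3EI) = 5.233/EI.
Compatibility: M_Y·(L₁+L₂)/(3EI) = θ_0, giving M_Y = 152.2 kN·m (hogging).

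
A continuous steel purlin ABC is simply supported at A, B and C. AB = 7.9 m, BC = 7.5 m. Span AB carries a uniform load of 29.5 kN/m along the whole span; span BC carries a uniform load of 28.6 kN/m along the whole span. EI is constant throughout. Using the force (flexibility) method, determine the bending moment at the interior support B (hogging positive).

Take M_B as the redundant. Released structure: two simple spans AB and BC with a hinge at B.
End slopes at the hinge B, treating each span as simply supported:
  span AB: UDL 29.5: wL³/(24EI) = 606/EI
  span BC: UDL 28.6: wL³/(24EI) = 502.7/EI
  relative rotation θ_0 = (606 + 502.7)/EI = 1109/EI
A unit hogging moment at B produces rotation L₁/(3EI) + L₂/(3EI) = 5.133/EI.
Compatibility: M_B·(L₁+L₂)/(3EI) = θ_0, giving M_B = 216 kN·m (hogging).

M_B = 216 kN·m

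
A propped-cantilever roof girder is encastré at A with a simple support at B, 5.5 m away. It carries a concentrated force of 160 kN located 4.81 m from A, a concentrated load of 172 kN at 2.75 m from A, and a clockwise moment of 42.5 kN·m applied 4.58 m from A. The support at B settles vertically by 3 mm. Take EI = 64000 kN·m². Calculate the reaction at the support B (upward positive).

R_B = 191.6 kN

Remove the prop at B; the released (primary) structure is a cantilever built in at A.
Downward deflection at the released point B due to the loads:
  point load 160 at a = 4.81: Pa²(3L − a)/(6EI) = 7212/EI
  point load 172 at a = 2.75: Pa²(3L − a)/(6EI) = 2981/EI
  clockwise couple 42.5 at a = 4.58: M₀a(2L − a)/(2EI) = 624.8/EI
  δ_0 = 10818/EI
Tip deflection under a unit load at B: L³/(3EI) = 55.46/EI.
With EI = 64000 kN·m²: δ_0 = 0.16903 m and δ_{BB} = 0.000867 m/kN.
Compatibility — the beam at B must follow the support down by 0.003 m: δ_0 − R_B·δ_{BB} = 0.003, so R_B = (0.16903 − 0.003)/0.000867 = 191.6 kN.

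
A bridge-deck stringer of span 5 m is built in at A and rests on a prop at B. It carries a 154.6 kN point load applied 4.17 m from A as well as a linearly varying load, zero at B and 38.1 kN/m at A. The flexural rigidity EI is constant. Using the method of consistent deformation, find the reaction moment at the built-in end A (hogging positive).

M_A = 125.9 kN·m

Choose R_B as the redundant. The primary structure is the cantilever fixed at A.
Downward deflection at the released point B due to the loads:
  point load 154.6 at a = 4.17: Pa²(3L − a)/(6EI) = 4852/EI
  triangular load, peak 38.1 at the fixed end: w₀L⁴/(30EI) = 793.8/EI
  δ_0 = 5646/EI
Flexibility coefficient — unit upward force at B: δ_{BB} = L³/(3EI) = 41.67/EI.
The prop prevents deflection at B: R_B = δ_0/δ_{BB} = 5646/41.67 = 135.5 kN.
Moment equilibrium about A: M_A = Σ(load moments about A) − R_B·L = 803.4 − 135.5×5 = 125.9 kN·m.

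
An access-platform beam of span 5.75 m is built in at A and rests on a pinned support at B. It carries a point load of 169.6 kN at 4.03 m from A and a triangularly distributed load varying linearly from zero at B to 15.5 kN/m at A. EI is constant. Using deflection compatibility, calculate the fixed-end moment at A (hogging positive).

M_A = 167 kN·m

Choose R_B as the redundant. The primary structure is the cantilever fixed at A.
Free-end deflection of the primary structure under the applied loading (downward +):
  point load 169.6 at a = 4.03: Pa²(3L − a)/(6EI) = 6069/EI
  triangular load, peak 15.5 at the fixed end: w₀L⁴/(30EI) = 564.8/EI
  δ_0 = 6634/EI
Tip deflection under a unit load at B: L³/(3EI) = 63.37/EI.
Compatibility at B: δ_0 − R_B·δ_{BB} = 0, so R_B = 6634/63.37 = 104.7 kN.
Moment equilibrium about A: M_A = Σ(load moments about A) − R_B·L = 768.9 − 104.7×5.75 = 167 kN·m.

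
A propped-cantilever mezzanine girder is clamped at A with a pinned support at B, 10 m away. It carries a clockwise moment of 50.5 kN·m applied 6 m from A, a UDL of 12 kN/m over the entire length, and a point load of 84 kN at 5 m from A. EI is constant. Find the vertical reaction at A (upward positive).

Release the roller at B. Primary structure: cantilever fixed at A.
Downward deflection at the released point B due to the loads:
  clockwise couple 50.5 at a = 6: M₀a(2L − a)/(2EI) = 2121/EI
  UDL 12: wL⁴/(8EI) = 15000/EI
  point load 84 at a = 5: Pa²(3L − a)/(6EI) = 8750/EI
  δ_0 = 25871/EI
Tip deflection under a unit load at B: L³/(3EI) = 333.3/EI.
Compatibility at B: δ_0 − R_B·δ_{BB} = 0, so R_B = 25871/333.3 = 77.61 kN.
Vertical equilibrium: R_A = ΣP − R_B = 204 − 77.61 = 126.4 kN.

R_A = 126.4 kN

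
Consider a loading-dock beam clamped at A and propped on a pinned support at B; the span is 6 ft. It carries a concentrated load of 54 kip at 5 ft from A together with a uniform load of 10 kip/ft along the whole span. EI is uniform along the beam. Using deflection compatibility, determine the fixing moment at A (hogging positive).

M_A = 71.25 kip·ft

Take the reaction at B as the redundant and release it; the primary structure is a cantilever fixed at A.
Deflection at B on the released cantilever, summing each load's contribution:
  point load 54 at a = 5: Pa²(3L − a)/(6EI) = 2925/EI
  UDL 10: wL⁴/(8EI) = 1620/EI
  δ_0 = 4545/EI
Tip deflection under a unit load at B: L³/(3EI) = 72/EI.
The prop prevents deflection at B: R_B = δ_0/δ_{BB} = 4545/72 = 63.12 kip.
Moment equilibrium about A: M_A = Σ(load moments about A) − R_B·L = 450 − 63.12×6 = 71.25 kip·ft.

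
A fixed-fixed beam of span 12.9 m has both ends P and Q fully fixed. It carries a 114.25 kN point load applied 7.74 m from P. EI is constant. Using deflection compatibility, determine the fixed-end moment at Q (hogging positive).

M_Q = 212.2 kN·m

Take the two fixed-end moments M_P, M_Q as redundants; the released structure is the simple span PQ.
Simple-span end rotations at P and Q under the given loads:
  at P: point load 114.25 at a = 7.74: Pab(L + b)/(6LEI) = 1065/EI
  at Q: point load 114.25 at a = 7.74: Pab(L + a)/(6LEI) = 1217/EI
  θ_P0 = 1065/EI,  θ_Q0 = 1217/EI
Flexibility coefficients: a unit moment at one end gives L/(3EI) there and L/(6EI) at the far end, so f₁₁ = f₂₂ = 4.3/EI and f₁₂ = f₂₁ = 2.15/EI.
Compatibility — zero rotation at each built-in end:
  4.3 M_P + 2.15 M_Q = 1065
  2.15 M_P + 4.3 M_Q = 1217
Solving the pair gives M_P = 141.5 kN·m and M_Q = 212.2 kN·m (hogging).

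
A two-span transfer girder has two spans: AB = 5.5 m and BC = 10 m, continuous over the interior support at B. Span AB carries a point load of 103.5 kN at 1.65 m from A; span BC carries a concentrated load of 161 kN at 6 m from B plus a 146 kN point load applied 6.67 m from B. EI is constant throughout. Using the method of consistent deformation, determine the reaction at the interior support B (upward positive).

R_B = 240.3 kN

Insert a hinge at B; M_B is the redundant, and each span becomes simply supported.
Discontinuity in slope at B on the released structure — sum the simple-span end rotations:
  span AB: point load 103.5 at a = 1.65: Pab(L + a)/(6LEI) = 142.5/EI
  span BC: point load 161 at a = 6: Pab(L + b)/(6LEI) = 901.6/EI
  span BC: point load 146 at a = 6.67: Pab(L + b)/(6LEI) = 720.4/EI
  relative rotation θ_0 = (142.5 + 1622)/EI = 1765/EI
A unit hogging moment at B produces rotation L₁/(3EI) + L₂/(3EI) = 5.167/EI.
Compatibility: M_B·(L₁+L₂)/(3EI) = θ_0, giving M_B = 341.5 kN·m (hogging).
Span AB, ΣM about A with M_B applied at B: R_B^{AB}·5.5 = 170.8 + 341.5, so R_B^{AB} = 93.14 kN and R_A = 103.5 − 93.14 = 10.36 kN.
Span BC, ΣM about C: R_B^{BC}·10 = 1130 + 341.5, so R_B^{BC} = 147.2 kN and R_C = 307 − 147.2 = 159.8 kN.
R_B = 93.14 + 147.2 = 240.3 kN.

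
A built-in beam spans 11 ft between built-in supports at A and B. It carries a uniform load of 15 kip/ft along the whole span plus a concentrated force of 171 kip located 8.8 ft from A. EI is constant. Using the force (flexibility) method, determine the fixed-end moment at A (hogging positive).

M_A = 211.4 kip·ft

Release both end moments; the primary structure is a simply-supported span AB with redundants M_A and M_B.
On the primary (simply-supported) span, the end slopes from the loading are:
  at A: UDL 15: wL³/(24EI) = 831.9/EI
  at B: UDL 15: wL³/(24EI) = 831.9/EI
  at A: point load 171 at a = 8.8: Pab(L + b)/(6LEI) = 662.1/EI
  at B: point load 171 at a = 8.8: Pab(L + a)/(6LEI) = 993.2/EI
  θ_A0 = 1494/EI,  θ_B0 = 1825/EI
Flexibility coefficients: a unit moment at one end gives L/(3EI) there and L/(6EI) at the far end, so f₁₁ = f₂₂ = 3.667/EI and f₁₂ = f₂₁ = 1.833/EI.
Compatibility — zero rotation at each built-in end:
  3.667 M_A + 1.833 M_B = 1494
  1.833 M_A + 3.667 M_B = 1825
Solving the pair gives M_A = 211.4 kip·ft and M_B = 392 kip·ft (hogging).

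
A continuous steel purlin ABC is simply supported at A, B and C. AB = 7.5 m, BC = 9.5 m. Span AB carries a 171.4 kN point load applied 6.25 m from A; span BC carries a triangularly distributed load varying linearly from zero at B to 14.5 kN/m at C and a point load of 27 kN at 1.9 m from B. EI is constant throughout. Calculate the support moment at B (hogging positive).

Release continuity at B by inserting a hinge; the redundant is the internal moment M_B. The primary structure is two simply-supported spans AB and BC.
End slopes at the hinge B, treating each span as simply supported:
  span AB: point load 171.4 at a = 6.25: Pab(L + a)/(6LEI) = 409.2/EI
  span BC: triangular load, peak 14.5: 7w₀L³/(360EI) = 241.7/EI
  span BC: point load 27 at a = 1.9: Pab(L + b)/(6LEI) = 117/EI
  relative rotation θ_0 = (409.2 + 358.7)/EI = 767.9/EI
A unit hogging moment at B produces rotation L₁/(3EI) + L₂/(3EI) = 5.667/EI.
Slope continuity at B: θ_0 = M_B·5.667/EI, so M_B = 767.9/5.667 = 135.5 kN·m (hogging).

M_B = 135.5 kN·m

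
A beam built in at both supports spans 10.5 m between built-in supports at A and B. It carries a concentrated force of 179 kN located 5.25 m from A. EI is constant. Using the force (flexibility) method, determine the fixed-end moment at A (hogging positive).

Take the two fixed-end moments M_A, M_B as redundants; the released structure is the simple span AB.
Simple-span end rotations at A and B under the given loads:
  at A: point load 179 at a = 5.25: Pab(L + b)/(6LEI) = 1233/EI
  at B: point load 179 at a = 5.25: Pab(L + a)/(6LEI) = 1233/EI
  θ_A0 = 1233/EI,  θ_B0 = 1233/EI
Flexibility coefficients: a unit moment at one end gives L/(3EI) there and L/(6EI) at the far end, so f₁₁ = f₂₂ = 3.5/EI and f₁₂ = f₂₁ = 1.75/EI.
Compatibility — zero rotation at each built-in end:
  3.5 M_A + 1.75 M_B = 1233
  1.75 M_A + 3.5 M_B = 1233
Solving the pair gives M_A = 234.9 kN·m and M_B = 234.9 kN·m (hogging).

M_A = 234.9 kN·m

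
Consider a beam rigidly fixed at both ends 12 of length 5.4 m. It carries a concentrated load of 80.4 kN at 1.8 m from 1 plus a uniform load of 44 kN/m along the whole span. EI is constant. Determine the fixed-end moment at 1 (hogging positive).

M_1 = 171.2 kN·m

Release both end moments; the primary structure is a simply-supported span 12 with redundants M_1 and M_2.
End rotations of the released simple span under the applied load (×1/EI):
  at 1: point load 80.4 at a = 1.8: Pab(L + b)/(6LEI) = 144.7/EI
  at 2: point load 80.4 at a = 1.8: Pab(L + a)/(6LEI) = 115.8/EI
  at 1: UDL 44: wL³/(24EI) = 288.7/EI
  at 2: UDL 44: wL³/(24EI) = 288.7/EI
  θ_10 = 433.4/EI,  θ_20 = 404.5/EI
Flexibility coefficients: a unit moment at one end gives L/(3EI) there and L/(6EI) at the far end, so f₁₁ = f₂₂ = 1.8/EI and f₁₂ = f₂₁ = 0.9/EI.
Compatibility — zero rotation at each built-in end:
  1.8 M_1 + 0.9 M_2 = 433.4
  0.9 M_1 + 1.8 M_2 = 404.5
Solving the pair gives M_1 = 171.2 kN·m and M_2 = 139.1 kN·m (hogging).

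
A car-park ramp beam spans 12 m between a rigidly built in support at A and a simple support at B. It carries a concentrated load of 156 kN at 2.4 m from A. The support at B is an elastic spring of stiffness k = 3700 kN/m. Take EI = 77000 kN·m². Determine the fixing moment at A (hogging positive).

M_A = 273.2 kN·m

Remove the prop at B; the released (primary) structure is a cantilever built in at A.
Deflection at B on the released cantilever, summing each load's contribution:
  point load 156 at a = 2.4: Pa²(3L − a)/(6EI) = 5032/EI
Tip deflection under a unit load at B: L³/(3EI) = 576/EI.
With EI = 77000 kN·m²: δ_0 = 0.06535 m and δ_{BB} = 0.007481 m/kN.
Compatibility — the spring shortens by R_B/k under the reaction it provides: δ_0 − R_B·δ_{BB} = R_B/k. With 1/k = 0.00027 m/kN, R_B = δ_0 / (δ_{BB} + 1/k) = 0.06535 / (0.007481 + 0.00027) = 8.431 kN.
Moment equilibrium about A: M_A = Σ(load moments about A) − R_B·L = 374.4 − 8.431×12 = 273.2 kN·m.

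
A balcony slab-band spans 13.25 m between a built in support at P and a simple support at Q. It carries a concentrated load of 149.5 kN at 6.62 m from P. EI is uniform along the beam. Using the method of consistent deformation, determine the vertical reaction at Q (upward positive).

Remove the prop at Q; the released (primary) structure is a cantilever built in at P.
Downward deflection at the released point Q due to the loads:
  point load 149.5 at a = 6.62: Pa²(3L − a)/(6EI) = 36177/EI
Flexibility coefficient — unit upward force at Q: δ_{QQ} = L³/(3EI) = 775.4/EI.
The prop prevents deflection at Q: R_Q = δ_0/δ_{QQ} = 36177/775.4 = 46.66 kN.

R_Q = 46.66 kN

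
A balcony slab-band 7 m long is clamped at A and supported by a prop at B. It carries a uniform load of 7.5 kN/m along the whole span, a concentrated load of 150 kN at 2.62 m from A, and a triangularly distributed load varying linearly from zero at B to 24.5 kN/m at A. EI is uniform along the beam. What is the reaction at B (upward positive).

Release the roller at B. Primary structure: cantilever fixed at A.
Downward deflection at the released point B due to the loads:
  UDL 7.5: wL⁴/(8EI) = 2251/EI
  point load 150 at a = 2.62: Pa²(3L − a)/(6EI) = 3154/EI
  triangular load, peak 24.5 at the fixed end: w₀L⁴/(30EI) = 1961/EI
  δ_0 = 7366/EI
Flexibility coefficient — unit upward force at B: δ_{BB} = L³/(3EI) = 114.3/EI.
Compatibility at B: δ_0 − R_B·δ_{BB} = 0, so R_B = 7366/114.3 = 64.43 kN.

R_B = 64.43 kN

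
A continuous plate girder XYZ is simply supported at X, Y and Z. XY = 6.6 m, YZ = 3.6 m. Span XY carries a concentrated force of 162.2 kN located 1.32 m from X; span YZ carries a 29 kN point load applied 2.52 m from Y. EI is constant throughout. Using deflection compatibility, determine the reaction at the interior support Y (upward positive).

R_Y = 71.85 kN

Insert a hinge at Y; M_Y is the redundant, and each span becomes simply supported.
Rotations at Y on the released spans (each span's end-slope, ×1/EI):
  span XY: point load 162.2 at a = 1.32: Pab(L + a)/(6LEI) = 226.1/EI
  span YZ: point load 29 at a = 2.52: Pab(L + b)/(6LEI) = 17.1/EI
  relative rotation θ_0 = (226.1 + 17.1)/EI = 243.2/EI
A unit hogging moment at Y produces rotation L₁/(3EI) + L₂/(3EI) = 3.4/EI.
Compatibility: M_Y·(L₁+L₂)/(3EI) = θ_0, giving M_Y = 71.53 kN·m (hogging).
Span XY, ΣM about X with M_Y applied at Y: R_Y^{XY}·6.6 = 214.1 + 71.53, so R_Y^{XY} = 43.28 kN and R_X = 162.2 − 43.28 = 118.9 kN.
Span YZ, ΣM about Z: R_Y^{YZ}·3.6 = 31.32 + 71.53, so R_Y^{YZ} = 28.57 kN and R_Z = 29 − 28.57 = 0.4312 kN.
R_Y = 43.28 + 28.57 = 71.85 kN.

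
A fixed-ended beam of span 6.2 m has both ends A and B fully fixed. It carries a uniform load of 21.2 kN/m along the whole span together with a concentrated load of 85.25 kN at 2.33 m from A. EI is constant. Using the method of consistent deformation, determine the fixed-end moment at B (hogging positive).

M_B = 114.5 kN·m

Take the two fixed-end moments M_A, M_B as redundants; the released structure is the simple span AB.
On the primary (simply-supported) span, the end slopes from the loading are:
  at A: UDL 21.2: wL³/(24EI) = 210.5/EI
  at B: UDL 21.2: wL³/(24EI) = 210.5/EI
  at A: point load 85.25 at a = 2.33: Pab(L + b)/(6LEI) = 208.1/EI
  at B: point load 85.25 at a = 2.33: Pab(L + a)/(6LEI) = 176.3/EI
  θ_A0 = 418.6/EI,  θ_B0 = 386.8/EI
Flexibility coefficients: a unit moment at one end gives L/(3EI) there and L/(6EI) at the far end, so f₁₁ = f₂₂ = 2.067/EI and f₁₂ = f₂₁ = 1.033/EI.
Compatibility — zero rotation at each built-in end:
  2.067 M_A + 1.033 M_B = 418.6
  1.033 M_A + 2.067 M_B = 386.8
Solving the pair gives M_A = 145.3 kN·m and M_B = 114.5 kN·m (hogging).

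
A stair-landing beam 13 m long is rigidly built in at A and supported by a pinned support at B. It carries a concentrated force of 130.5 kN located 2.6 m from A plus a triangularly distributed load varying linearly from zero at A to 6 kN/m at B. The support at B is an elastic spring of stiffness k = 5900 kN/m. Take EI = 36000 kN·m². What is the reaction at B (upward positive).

Take the reaction at B as the redundant and release it; the primary structure is a cantilever fixed at A.
Primary-structure tip deflection at B by superposition:
  point load 130.5 at a = 2.6: Pa²(3L − a)/(6EI) = 5352/EI
  triangular load, peak 6 at the free end: 11w₀L⁴/(120EI) = 15709/EI
  δ_0 = 21060/EI
Flexibility coefficient — unit upward force at B: δ_{BB} = L³/(3EI) = 732.3/EI.
With EI = 36000 kN·m²: δ_0 = 0.58501 m and δ_{BB} = 0.020343 m/kN.
Compatibility — the spring shortens by R_B/k under the reaction it provides: δ_0 − R_B·δ_{BB} = R_B/k. With 1/k = 0.000169 m/kN, R_B = δ_0 / (δ_{BB} + 1/k) = 0.58501 / (0.020343 + 0.000169) = 28.52 kN.

R_B = 28.52 kN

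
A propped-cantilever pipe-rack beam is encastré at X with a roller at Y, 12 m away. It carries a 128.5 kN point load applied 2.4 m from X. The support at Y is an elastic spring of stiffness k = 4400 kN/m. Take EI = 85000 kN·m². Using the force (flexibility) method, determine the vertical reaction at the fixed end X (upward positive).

Release the roller at Y. Primary structure: cantilever fixed at X.
Free-end deflection of the primary structure under the applied loading (downward +):
  point load 128.5 at a = 2.4: Pa²(3L − a)/(6EI) = 4145/EI
Tip deflection under a unit load at Y: L³/(3EI) = 576/EI.
With EI = 85000 kN·m²: δ_0 = 0.048763 m and δ_{YY} = 0.006776 m/kN.
Compatibility — the spring shortens by R_Y/k under the reaction it provides: δ_0 − R_Y·δ_{YY} = R_Y/k. With 1/k = 0.000227 m/kN, R_Y = δ_0 / (δ_{YY} + 1/k) = 0.048763 / (0.006776 + 0.000227) = 6.962 kN.
Vertical equilibrium: R_X = ΣP − R_Y = 128.5 − 6.962 = 121.5 kN.

R_X = 121.5 kN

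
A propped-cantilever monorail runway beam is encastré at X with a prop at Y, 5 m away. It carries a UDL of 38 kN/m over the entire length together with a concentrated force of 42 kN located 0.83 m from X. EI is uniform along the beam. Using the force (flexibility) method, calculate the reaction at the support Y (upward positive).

R_Y = 72.89 kN

Remove the prop at Y; the released (primary) structure is a cantilever built in at X.
Downward deflection at the released point Y due to the loads:
  UDL 38: wL⁴/(8EI) = 2969/EI
  point load 42 at a = 0.83: Pa²(3L − a)/(6EI) = 68.33/EI
  δ_0 = 3037/EI
Flexibility coefficient — unit upward force at Y: δ_{YY} = L³/(3EI) = 41.67/EI.
Compatibility at Y: δ_0 − R_Y·δ_{YY} = 0, so R_Y = 3037/41.67 = 72.89 kN.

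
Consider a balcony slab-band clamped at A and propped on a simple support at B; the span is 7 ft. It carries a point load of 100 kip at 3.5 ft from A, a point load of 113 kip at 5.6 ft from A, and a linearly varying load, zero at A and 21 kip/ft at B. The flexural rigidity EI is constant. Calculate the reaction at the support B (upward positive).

Release the roller at B. Primary structure: cantilever fixed at A.
Primary-structure tip deflection at B by superposition:
  point load 100 at a = 3.5: Pa²(3L − a)/(6EI) = 3573/EI
  point load 113 at a = 5.6: Pa²(3L − a)/(6EI) = 9095/EI
  triangular load, peak 21 at the free end: 11w₀L⁴/(120EI) = 4622/EI
  δ_0 = 17290/EI
Flexibility coefficient — unit upward force at B: δ_{BB} = L³/(3EI) = 114.3/EI.
Compatibility at B: δ_0 − R_B·δ_{BB} = 0, so R_B = 17290/114.3 = 151.2 kip.

R_B = 151.2 kip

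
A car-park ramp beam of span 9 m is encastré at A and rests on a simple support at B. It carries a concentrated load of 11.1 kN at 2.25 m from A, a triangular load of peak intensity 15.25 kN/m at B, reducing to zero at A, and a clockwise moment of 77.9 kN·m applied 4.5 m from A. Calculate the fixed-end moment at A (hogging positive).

M_A = 78.71 kN·m

Remove the prop at B; the released (primary) structure is a cantilever built in at A.
Deflection at B on the released cantilever, summing each load's contribution:
  point load 11.1 at a = 2.25: Pa²(3L − a)/(6EI) = 231.8/EI
  triangular load, peak 15.25 at the free end: 11w₀L⁴/(120EI) = 9172/EI
  clockwise couple 77.9 at a = 4.5: M₀a(2L − a)/(2EI) = 2366/EI
  δ_0 = 11770/EI
Tip deflection under a unit load at B: L³/(3EI) = 243/EI.
Compatibility at B: δ_0 − R_B·δ_{BB} = 0, so R_B = 11770/243 = 48.44 kN.
Moment equilibrium about A: M_A = Σ(load moments about A) − R_B·L = 514.6 − 48.44×9 = 78.71 kN·m.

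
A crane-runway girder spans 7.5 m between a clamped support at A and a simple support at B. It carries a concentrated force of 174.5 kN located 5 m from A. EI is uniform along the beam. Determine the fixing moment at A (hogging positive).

Remove the prop at B; the released (primary) structure is a cantilever built in at A.
Deflection at B on the released cantilever, summing each load's contribution:
  point load 174.5 at a = 5: Pa²(3L − a)/(6EI) = 12724/EI
Tip deflection under a unit load at B: L³/(3EI) = 140.6/EI.
The prop prevents deflection at B: R_B = δ_0/δ_{BB} = 12724/140.6 = 90.48 kN.
Moment equilibrium about A: M_A = Σ(load moments about A) − R_B·L = 872.5 − 90.48×7.5 = 193.9 kN·m.

M_A = 193.9 kN·m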